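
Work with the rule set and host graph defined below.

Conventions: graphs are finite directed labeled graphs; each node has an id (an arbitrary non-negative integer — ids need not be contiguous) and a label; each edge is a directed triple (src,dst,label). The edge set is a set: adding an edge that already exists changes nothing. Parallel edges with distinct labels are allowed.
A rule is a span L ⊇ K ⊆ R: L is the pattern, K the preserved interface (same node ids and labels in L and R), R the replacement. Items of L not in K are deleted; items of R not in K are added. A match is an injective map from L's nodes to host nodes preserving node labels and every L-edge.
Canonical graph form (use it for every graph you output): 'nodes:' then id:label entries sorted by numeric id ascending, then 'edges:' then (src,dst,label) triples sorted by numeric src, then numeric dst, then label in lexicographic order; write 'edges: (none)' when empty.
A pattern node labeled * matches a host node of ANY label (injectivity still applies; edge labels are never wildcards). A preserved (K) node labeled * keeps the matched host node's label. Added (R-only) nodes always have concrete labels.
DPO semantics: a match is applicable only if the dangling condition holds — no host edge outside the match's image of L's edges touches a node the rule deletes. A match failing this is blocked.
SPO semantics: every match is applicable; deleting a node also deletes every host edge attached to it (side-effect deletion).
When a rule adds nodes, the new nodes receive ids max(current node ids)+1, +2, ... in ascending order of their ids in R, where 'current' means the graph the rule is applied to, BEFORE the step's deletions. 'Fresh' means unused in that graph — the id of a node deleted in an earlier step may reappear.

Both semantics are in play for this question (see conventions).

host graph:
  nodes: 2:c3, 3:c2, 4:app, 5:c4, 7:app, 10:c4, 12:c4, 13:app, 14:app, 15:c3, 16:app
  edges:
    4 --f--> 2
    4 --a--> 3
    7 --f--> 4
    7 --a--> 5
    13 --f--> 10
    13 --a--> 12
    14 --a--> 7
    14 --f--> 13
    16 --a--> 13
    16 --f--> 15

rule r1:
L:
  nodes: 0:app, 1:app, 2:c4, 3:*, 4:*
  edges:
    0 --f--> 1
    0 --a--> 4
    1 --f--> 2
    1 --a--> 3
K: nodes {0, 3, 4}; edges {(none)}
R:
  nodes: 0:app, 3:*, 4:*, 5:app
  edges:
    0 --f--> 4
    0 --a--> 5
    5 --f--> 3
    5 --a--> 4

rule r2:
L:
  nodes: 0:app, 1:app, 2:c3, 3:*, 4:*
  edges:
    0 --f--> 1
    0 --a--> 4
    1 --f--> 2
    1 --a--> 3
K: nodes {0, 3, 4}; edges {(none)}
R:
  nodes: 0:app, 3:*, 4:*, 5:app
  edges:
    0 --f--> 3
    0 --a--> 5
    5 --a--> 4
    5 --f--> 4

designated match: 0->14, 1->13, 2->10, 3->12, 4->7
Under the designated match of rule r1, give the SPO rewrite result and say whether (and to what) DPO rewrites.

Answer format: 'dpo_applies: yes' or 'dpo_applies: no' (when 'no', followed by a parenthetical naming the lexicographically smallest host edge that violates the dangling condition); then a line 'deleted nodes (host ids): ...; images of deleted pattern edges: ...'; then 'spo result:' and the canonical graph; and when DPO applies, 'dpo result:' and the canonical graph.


dpo_applies: no
(the rule deletes node 13, which keeps host edge (16,13,a) outside the match image — the dangling condition fails, DPO blocks; SPO proceeds and side-deletes such edges)
deleted nodes (host ids): 10, 13; images of deleted pattern edges: (13,10,f); (13,12,a); (14,7,a); (14,13,f)
spo result:
nodes: 2:c3, 3:c2, 4:app, 5:c4, 7:app, 12:c4, 14:app, 15:c3, 16:app, 17:app
edges: (4,2,f); (4,3,a); (7,4,f); (7,5,a); (14,7,f); (14,17,a); (16,15,f); (17,7,a); (17,12,f)


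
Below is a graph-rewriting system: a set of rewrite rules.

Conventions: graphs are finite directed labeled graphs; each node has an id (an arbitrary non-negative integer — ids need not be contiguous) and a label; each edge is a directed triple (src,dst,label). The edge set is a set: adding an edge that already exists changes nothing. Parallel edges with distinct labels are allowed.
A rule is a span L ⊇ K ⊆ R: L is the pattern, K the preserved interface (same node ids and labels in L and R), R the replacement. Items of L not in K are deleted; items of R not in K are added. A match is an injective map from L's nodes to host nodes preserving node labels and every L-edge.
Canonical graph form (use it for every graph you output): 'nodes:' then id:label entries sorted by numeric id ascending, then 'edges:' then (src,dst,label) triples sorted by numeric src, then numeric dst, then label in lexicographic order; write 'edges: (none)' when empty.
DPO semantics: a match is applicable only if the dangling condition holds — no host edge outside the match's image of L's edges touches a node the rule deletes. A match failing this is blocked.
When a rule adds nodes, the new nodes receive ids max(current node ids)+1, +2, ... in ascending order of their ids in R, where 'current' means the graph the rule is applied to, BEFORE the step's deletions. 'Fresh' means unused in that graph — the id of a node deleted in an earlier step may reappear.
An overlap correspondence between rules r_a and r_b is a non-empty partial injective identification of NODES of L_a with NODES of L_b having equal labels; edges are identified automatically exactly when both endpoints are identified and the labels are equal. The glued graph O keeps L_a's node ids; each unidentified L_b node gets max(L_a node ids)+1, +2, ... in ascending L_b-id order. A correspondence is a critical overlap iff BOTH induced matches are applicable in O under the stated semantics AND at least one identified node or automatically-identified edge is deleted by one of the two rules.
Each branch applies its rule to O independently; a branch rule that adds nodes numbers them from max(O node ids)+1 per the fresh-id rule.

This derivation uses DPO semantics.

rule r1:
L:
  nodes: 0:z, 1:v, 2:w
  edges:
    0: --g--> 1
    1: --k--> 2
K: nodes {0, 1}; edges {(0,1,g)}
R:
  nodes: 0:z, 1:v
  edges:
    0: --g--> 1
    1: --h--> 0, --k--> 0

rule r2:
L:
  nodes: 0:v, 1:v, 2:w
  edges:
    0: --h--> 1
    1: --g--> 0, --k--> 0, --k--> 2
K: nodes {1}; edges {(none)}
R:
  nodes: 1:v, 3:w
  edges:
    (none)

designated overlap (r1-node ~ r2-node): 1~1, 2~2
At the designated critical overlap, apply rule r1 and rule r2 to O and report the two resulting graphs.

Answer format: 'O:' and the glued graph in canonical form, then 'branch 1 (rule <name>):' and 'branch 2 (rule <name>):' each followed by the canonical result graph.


O:
nodes: 0:z, 1:v, 2:w, 3:v
edges: (0,1,g); (1,2,k); (1,3,g); (1,3,k); (3,1,h)
branch 1 (rule r1):
nodes: 0:z, 1:v, 3:v
edges: (0,1,g); (1,0,h); (1,0,k); (1,3,g); (1,3,k); (3,1,h)
branch 2 (rule r2):
nodes: 0:z, 1:v, 4:w
edges: (0,1,g)


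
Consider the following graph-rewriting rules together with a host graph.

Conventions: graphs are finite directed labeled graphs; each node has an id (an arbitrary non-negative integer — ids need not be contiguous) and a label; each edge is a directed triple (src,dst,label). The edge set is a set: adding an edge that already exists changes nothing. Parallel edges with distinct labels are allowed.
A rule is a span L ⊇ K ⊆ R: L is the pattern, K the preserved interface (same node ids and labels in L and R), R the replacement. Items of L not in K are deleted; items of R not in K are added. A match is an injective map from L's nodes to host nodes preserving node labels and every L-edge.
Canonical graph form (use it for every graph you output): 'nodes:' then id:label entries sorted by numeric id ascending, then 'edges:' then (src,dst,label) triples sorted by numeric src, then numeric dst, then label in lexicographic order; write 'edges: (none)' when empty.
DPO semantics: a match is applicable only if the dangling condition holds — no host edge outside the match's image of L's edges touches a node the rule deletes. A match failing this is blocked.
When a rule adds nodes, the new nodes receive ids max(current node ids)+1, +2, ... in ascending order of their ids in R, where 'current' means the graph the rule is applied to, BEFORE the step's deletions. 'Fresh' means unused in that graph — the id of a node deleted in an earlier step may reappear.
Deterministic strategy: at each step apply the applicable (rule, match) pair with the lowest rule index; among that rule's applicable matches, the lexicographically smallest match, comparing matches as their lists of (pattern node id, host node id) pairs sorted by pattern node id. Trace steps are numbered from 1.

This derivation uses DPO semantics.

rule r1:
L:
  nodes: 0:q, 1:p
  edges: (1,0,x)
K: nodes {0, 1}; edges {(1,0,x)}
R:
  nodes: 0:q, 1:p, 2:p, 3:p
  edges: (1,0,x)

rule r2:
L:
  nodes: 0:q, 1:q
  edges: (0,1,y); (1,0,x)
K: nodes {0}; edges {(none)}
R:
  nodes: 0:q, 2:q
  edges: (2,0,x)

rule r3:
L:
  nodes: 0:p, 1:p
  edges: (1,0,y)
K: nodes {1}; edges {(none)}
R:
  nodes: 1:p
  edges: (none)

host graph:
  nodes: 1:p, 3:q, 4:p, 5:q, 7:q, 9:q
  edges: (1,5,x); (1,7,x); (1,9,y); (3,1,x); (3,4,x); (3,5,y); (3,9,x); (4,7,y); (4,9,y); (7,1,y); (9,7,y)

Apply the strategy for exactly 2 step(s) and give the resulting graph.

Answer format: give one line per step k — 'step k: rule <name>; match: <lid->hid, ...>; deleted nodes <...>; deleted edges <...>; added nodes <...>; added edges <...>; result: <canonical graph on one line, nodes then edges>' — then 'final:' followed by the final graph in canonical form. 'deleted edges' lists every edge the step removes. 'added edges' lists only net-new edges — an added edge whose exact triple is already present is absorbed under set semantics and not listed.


step 1: rule r1; match: 0->5, 1->1; deleted nodes (none); deleted edges (none); added nodes 10, 11; added edges (none); result: nodes: 1:p, 3:q, 4:p, 5:q, 7:q, 9:q, 10:p, 11:p edges: (1,5,x); (1,7,x); (1,9,y); (3,1,x); (3,4,x); (3,5,y); (3,9,x); (4,7,y); (4,9,y); (7,1,y); (9,7,y)
step 2: rule r1; match: 0->5, 1->1; deleted nodes (none); deleted edges (none); added nodes 12, 13; added edges (none); result: nodes: 1:p, 3:q, 4:p, 5:q, 7:q, 9:q, 10:p, 11:p, 12:p, 13:p edges: (1,5,x); (1,7,x); (1,9,y); (3,1,x); (3,4,x); (3,5,y); (3,9,x); (4,7,y); (4,9,y); (7,1,y); (9,7,y)
final:
nodes: 1:p, 3:q, 4:p, 5:q, 7:q, 9:q, 10:p, 11:p, 12:p, 13:p
edges: (1,5,x); (1,7,x); (1,9,y); (3,1,x); (3,4,x); (3,5,y); (3,9,x); (4,7,y); (4,9,y); (7,1,y); (9,7,y)


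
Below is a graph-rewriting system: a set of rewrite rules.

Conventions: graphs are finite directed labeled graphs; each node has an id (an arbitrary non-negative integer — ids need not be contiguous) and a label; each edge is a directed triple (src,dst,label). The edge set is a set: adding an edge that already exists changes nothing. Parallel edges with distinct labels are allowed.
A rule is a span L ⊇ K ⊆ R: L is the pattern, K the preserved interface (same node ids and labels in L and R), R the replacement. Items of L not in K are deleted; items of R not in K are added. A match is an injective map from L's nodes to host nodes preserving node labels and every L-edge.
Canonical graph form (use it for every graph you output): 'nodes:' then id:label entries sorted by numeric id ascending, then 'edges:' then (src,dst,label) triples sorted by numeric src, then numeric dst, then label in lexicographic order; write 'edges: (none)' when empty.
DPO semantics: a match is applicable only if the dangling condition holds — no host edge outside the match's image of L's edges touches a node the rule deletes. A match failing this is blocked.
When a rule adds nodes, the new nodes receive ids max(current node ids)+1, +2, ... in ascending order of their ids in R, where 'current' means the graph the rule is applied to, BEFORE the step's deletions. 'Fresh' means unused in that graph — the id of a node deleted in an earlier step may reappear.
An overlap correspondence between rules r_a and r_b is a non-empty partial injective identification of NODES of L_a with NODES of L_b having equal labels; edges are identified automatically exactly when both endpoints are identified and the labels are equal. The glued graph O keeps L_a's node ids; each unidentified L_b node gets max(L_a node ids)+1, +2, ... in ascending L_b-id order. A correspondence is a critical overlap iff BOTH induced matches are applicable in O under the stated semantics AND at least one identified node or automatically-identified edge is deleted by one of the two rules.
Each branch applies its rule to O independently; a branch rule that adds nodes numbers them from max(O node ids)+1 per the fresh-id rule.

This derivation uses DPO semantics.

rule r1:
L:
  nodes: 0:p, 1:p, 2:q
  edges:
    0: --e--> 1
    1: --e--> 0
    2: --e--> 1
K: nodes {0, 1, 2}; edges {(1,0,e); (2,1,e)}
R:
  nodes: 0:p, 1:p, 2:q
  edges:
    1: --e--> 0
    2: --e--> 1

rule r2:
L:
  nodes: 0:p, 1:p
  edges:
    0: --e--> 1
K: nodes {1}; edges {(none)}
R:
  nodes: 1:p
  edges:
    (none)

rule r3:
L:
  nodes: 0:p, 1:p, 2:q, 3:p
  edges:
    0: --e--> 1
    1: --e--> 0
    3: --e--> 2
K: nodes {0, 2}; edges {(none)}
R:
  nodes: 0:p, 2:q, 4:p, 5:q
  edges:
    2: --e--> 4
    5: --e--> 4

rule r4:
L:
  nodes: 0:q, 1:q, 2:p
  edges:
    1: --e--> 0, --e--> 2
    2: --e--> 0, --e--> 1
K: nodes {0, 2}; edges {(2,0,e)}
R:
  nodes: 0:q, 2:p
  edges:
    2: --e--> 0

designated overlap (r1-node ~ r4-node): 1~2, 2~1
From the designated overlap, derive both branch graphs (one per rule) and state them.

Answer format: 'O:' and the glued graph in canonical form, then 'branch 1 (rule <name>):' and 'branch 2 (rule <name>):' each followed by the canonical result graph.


O:
nodes: 0:p, 1:p, 2:q, 3:q
edges: (0,1,e); (1,0,e); (1,2,e); (1,3,e); (2,1,e); (2,3,e)
branch 1 (rule r1):
nodes: 0:p, 1:p, 2:q, 3:q
edges: (1,0,e); (1,2,e); (1,3,e); (2,1,e); (2,3,e)
branch 2 (rule r4):
nodes: 0:p, 1:p, 3:q
edges: (0,1,e); (1,0,e); (1,3,e)


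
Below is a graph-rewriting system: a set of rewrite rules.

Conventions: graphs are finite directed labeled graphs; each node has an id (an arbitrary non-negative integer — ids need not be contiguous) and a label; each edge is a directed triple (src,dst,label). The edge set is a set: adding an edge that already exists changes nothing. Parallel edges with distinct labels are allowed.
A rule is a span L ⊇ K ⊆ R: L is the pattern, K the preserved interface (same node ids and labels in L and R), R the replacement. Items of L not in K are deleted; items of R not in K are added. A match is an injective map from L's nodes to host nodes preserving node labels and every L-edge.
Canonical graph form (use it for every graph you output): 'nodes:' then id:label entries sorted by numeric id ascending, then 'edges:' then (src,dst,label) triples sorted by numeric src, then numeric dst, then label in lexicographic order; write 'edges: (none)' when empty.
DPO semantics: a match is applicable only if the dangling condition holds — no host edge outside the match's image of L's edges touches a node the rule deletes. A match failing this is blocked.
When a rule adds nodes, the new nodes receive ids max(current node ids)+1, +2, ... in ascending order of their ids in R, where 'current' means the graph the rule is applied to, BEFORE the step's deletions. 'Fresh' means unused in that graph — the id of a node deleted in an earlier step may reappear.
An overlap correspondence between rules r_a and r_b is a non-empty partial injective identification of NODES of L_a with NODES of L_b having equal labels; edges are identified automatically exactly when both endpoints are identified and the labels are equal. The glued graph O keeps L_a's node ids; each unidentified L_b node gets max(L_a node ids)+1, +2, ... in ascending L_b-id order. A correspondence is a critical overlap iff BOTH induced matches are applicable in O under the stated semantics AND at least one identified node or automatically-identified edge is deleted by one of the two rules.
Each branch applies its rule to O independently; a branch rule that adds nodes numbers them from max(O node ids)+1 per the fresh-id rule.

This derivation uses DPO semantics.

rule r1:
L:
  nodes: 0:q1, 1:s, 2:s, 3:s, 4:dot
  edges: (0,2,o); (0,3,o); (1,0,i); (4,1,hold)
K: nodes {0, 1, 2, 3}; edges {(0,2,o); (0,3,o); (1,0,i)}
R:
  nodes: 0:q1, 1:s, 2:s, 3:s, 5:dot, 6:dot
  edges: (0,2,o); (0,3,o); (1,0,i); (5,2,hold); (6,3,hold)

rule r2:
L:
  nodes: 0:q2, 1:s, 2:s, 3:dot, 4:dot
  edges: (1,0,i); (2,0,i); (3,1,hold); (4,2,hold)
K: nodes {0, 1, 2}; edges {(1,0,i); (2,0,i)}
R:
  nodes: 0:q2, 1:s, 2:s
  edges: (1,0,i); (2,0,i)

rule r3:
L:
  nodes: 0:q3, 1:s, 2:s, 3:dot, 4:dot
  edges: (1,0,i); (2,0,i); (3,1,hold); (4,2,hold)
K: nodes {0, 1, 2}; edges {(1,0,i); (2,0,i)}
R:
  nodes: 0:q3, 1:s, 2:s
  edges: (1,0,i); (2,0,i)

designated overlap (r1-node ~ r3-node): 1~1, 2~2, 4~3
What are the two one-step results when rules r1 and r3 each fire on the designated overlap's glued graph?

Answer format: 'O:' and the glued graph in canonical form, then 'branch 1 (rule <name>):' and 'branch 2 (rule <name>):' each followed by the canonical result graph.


O:
nodes: 0:q1, 1:s, 2:s, 3:s, 4:dot, 5:q3, 6:dot
edges: (0,2,o); (0,3,o); (1,0,i); (1,5,i); (2,5,i); (4,1,hold); (6,2,hold)
branch 1 (rule r1):
nodes: 0:q1, 1:s, 2:s, 3:s, 5:q3, 6:dot, 7:dot, 8:dot
edges: (0,2,o); (0,3,o); (1,0,i); (1,5,i); (2,5,i); (6,2,hold); (7,2,hold); (8,3,hold)
branch 2 (rule r3):
nodes: 0:q1, 1:s, 2:s, 3:s, 5:q3
edges: (0,2,o); (0,3,o); (1,0,i); (1,5,i); (2,5,i)


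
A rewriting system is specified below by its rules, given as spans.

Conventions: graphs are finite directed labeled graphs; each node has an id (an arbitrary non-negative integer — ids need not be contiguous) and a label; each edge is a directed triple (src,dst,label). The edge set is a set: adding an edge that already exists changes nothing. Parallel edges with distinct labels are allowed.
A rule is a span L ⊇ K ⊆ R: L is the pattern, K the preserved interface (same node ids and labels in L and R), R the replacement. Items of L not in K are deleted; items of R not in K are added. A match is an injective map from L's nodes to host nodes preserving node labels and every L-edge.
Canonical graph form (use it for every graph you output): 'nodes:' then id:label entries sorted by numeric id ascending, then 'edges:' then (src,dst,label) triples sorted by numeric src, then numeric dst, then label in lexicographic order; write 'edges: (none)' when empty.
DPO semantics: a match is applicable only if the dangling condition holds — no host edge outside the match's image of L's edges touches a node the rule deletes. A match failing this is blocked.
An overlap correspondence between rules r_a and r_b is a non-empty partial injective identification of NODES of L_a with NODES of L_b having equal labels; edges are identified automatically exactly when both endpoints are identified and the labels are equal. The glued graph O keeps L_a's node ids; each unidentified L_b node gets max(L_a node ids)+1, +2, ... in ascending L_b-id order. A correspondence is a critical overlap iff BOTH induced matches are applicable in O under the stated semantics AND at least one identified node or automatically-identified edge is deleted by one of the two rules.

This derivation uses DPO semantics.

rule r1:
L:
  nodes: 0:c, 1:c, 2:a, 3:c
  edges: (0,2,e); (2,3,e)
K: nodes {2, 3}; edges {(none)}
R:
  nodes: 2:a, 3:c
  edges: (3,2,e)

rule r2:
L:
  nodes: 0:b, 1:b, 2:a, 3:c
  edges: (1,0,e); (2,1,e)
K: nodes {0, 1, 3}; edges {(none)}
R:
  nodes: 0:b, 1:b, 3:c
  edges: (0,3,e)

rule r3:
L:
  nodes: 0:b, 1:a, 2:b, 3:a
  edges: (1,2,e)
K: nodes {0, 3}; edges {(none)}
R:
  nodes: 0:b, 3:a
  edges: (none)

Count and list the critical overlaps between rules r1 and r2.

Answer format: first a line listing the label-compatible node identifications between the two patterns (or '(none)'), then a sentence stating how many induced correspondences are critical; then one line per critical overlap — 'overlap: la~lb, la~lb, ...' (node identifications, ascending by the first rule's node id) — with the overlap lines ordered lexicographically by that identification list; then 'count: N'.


label-compatible node identifications between L(r1) and L(r2): 0~3, 1~3, 2~2, 3~3
2 of the induced correspondences are critical overlaps of r1 and r2.
overlap: 0~3
overlap: 1~3
count: 2


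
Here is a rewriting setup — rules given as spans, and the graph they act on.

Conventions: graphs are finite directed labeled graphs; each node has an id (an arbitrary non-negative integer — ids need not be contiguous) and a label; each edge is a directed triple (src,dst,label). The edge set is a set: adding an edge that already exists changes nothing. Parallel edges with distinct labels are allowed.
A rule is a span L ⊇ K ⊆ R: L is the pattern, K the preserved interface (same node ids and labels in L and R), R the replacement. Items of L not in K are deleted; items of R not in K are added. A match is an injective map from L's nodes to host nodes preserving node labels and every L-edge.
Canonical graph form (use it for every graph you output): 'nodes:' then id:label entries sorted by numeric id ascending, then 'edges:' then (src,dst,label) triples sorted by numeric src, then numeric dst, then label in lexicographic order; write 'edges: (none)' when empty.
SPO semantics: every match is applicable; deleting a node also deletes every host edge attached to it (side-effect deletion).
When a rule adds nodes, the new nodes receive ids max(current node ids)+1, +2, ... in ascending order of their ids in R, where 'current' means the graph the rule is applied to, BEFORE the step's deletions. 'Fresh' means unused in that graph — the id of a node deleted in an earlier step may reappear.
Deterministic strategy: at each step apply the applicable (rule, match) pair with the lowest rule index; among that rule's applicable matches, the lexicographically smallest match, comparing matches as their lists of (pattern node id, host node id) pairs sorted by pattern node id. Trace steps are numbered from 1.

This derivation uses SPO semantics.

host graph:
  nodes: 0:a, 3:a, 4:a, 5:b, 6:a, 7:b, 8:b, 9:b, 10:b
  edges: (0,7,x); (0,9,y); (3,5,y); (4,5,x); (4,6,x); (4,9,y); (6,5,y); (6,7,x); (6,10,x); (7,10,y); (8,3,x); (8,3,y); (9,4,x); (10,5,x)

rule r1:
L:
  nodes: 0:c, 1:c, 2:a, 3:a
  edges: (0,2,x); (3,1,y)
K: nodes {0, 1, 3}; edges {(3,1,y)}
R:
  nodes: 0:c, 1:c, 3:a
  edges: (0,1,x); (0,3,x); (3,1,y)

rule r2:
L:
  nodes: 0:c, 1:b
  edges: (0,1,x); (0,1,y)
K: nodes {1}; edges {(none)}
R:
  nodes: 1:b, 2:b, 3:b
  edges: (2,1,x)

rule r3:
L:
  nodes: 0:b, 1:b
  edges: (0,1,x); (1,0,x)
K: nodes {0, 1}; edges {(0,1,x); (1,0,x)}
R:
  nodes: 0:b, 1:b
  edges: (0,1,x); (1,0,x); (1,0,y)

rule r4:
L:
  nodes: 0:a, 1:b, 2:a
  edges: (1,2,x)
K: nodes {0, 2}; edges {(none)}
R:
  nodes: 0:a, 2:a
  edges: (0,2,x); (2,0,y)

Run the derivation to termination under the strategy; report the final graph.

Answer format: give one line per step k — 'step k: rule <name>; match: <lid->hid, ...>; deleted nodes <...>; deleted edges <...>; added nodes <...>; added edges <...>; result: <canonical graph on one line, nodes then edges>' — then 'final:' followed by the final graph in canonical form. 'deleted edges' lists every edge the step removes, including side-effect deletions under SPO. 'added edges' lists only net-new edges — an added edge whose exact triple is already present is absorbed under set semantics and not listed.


step 1: rule r4; match: 0->0, 1->8, 2->3; deleted nodes 8; deleted edges (8,3,x); (8,3,y); added nodes (none); added edges (0,3,x); (3,0,y); result: nodes: 0:a, 3:a, 4:a, 5:b, 6:a, 7:b, 9:b, 10:b edges: (0,3,x); (0,7,x); (0,9,y); (3,0,y); (3,5,y); (4,5,x); (4,6,x); (4,9,y); (6,5,y); (6,7,x); (6,10,x); (7,10,y); (9,4,x); (10,5,x)
step 2: rule r4; match: 0->0, 1->9, 2->4; deleted nodes 9; deleted edges (0,9,y); (4,9,y); (9,4,x); added nodes (none); added edges (0,4,x); (4,0,y); result: nodes: 0:a, 3:a, 4:a, 5:b, 6:a, 7:b, 10:b edges: (0,3,x); (0,4,x); (0,7,x); (3,0,y); (3,5,y); (4,0,y); (4,5,x); (4,6,x); (6,5,y); (6,7,x); (6,10,x); (7,10,y); (10,5,x)
final:
nodes: 0:a, 3:a, 4:a, 5:b, 6:a, 7:b, 10:b
edges: (0,3,x); (0,4,x); (0,7,x); (3,0,y); (3,5,y); (4,0,y); (4,5,x); (4,6,x); (6,5,y); (6,7,x); (6,10,x); (7,10,y); (10,5,x)


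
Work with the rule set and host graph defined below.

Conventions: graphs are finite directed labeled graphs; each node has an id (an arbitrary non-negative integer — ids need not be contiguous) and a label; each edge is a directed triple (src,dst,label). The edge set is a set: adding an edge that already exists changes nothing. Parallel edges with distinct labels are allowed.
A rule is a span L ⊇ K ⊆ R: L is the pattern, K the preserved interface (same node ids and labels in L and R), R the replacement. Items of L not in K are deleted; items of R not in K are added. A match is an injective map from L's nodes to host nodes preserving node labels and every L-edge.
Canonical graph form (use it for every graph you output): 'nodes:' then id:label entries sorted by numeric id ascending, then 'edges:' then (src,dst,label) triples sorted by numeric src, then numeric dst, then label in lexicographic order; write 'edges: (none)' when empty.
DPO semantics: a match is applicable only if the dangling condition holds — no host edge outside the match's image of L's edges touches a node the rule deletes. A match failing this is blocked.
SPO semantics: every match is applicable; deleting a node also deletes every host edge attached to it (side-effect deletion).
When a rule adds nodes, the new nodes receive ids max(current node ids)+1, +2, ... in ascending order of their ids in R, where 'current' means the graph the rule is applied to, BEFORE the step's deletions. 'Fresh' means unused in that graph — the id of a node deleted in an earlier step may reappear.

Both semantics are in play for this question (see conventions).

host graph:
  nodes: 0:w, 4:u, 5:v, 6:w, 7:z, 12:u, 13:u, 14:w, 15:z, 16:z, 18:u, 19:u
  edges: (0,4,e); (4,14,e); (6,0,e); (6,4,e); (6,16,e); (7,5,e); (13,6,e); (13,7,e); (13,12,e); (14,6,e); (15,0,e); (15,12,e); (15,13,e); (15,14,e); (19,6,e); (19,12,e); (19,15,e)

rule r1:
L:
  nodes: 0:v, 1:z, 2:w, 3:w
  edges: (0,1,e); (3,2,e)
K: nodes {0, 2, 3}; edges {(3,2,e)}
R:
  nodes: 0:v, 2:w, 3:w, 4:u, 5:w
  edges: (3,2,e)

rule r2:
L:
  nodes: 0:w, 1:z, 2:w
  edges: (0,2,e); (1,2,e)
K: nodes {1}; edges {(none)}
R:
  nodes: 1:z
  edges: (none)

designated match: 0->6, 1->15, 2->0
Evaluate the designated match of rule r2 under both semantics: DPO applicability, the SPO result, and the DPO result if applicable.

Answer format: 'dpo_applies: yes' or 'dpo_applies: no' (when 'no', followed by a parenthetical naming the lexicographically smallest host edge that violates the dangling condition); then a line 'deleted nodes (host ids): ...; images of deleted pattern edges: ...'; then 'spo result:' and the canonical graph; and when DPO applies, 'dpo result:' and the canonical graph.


dpo_applies: no
(the rule deletes node 0, which keeps host edge (0,4,e) outside the match image — the dangling condition fails, DPO blocks; SPO proceeds and side-deletes such edges)
deleted nodes (host ids): 0, 6; images of deleted pattern edges: (6,0,e); (15,0,e)
spo result:
nodes: 4:u, 5:v, 7:z, 12:u, 13:u, 14:w, 15:z, 16:z, 18:u, 19:u
edges: (4,14,e); (7,5,e); (13,7,e); (13,12,e); (15,12,e); (15,13,e); (15,14,e); (19,12,e); (19,15,e)


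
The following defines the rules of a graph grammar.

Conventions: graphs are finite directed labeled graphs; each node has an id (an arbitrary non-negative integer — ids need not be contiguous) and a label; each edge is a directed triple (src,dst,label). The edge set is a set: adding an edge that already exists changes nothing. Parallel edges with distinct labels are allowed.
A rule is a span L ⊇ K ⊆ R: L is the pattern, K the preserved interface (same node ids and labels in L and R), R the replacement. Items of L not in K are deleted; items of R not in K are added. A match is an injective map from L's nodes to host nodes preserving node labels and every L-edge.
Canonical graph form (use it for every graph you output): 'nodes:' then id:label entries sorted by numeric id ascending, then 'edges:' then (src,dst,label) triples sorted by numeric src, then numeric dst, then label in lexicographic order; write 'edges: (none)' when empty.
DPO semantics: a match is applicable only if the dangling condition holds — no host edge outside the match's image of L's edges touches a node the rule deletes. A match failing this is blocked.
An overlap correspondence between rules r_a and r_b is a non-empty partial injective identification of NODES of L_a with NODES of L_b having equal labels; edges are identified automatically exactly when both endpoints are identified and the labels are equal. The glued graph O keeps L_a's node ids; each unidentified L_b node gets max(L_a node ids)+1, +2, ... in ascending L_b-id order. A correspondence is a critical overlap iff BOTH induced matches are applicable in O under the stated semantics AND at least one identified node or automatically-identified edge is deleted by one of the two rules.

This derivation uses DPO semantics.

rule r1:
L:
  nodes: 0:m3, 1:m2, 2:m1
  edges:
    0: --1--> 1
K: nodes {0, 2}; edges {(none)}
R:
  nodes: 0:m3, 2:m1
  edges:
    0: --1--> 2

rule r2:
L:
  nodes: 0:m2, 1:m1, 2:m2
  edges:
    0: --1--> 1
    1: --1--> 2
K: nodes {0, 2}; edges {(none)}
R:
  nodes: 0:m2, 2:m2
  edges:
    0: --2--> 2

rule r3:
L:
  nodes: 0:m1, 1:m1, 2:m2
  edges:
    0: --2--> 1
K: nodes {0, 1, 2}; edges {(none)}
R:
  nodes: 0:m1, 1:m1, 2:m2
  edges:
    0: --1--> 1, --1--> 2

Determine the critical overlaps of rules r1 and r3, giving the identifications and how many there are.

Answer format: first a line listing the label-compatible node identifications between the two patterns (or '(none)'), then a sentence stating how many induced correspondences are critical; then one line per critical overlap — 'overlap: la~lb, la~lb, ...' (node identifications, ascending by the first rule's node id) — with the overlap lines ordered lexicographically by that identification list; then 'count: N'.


label-compatible node identifications between L(r1) and L(r3): 1~2, 2~0, 2~1
3 of the induced correspondences are critical overlaps of r1 and r3.
overlap: 1~2
overlap: 1~2, 2~0
overlap: 1~2, 2~1
count: 3


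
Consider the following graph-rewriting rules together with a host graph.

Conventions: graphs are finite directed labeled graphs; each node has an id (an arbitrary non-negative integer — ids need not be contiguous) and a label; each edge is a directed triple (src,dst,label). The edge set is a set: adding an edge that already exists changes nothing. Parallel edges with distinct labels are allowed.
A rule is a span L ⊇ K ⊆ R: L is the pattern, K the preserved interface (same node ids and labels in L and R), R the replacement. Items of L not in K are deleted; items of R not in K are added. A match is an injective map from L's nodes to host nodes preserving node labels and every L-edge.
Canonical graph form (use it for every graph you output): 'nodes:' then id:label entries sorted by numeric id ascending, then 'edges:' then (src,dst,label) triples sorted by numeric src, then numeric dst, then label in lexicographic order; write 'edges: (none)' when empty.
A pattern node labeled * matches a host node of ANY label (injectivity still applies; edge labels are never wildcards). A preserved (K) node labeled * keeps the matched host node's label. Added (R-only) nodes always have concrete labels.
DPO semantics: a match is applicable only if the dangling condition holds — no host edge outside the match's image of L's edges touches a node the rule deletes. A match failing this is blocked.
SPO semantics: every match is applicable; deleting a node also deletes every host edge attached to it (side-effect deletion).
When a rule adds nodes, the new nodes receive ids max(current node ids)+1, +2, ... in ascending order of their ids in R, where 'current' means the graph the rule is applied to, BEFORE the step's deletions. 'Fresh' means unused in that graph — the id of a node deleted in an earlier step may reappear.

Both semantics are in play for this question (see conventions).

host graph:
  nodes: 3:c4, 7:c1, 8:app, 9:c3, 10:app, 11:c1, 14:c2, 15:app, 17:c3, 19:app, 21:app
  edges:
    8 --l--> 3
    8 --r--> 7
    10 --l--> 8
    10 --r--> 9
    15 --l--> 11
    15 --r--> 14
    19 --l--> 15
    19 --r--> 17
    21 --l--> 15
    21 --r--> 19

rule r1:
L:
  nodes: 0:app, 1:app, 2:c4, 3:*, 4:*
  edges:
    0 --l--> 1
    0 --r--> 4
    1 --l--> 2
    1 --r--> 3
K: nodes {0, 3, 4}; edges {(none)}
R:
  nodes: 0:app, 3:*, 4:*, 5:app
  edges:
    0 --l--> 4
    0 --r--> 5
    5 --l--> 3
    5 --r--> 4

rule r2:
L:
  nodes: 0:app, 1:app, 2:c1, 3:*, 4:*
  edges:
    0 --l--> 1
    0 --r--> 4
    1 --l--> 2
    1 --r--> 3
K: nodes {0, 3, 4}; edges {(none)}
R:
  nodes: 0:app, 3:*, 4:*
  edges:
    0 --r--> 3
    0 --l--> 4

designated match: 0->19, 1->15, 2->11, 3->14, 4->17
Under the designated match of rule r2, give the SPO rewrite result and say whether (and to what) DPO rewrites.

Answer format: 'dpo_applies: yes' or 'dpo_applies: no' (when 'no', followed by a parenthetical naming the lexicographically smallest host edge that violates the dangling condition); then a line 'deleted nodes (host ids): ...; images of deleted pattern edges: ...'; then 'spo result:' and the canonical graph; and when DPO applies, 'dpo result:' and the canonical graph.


dpo_applies: no
(the rule deletes node 15, which keeps host edge (21,15,l) outside the match image — the dangling condition fails, DPO blocks; SPO proceeds and side-deletes such edges)
deleted nodes (host ids): 11, 15; images of deleted pattern edges: (15,11,l); (15,14,r); (19,15,l); (19,17,r)
spo result:
nodes: 3:c4, 7:c1, 8:app, 9:c3, 10:app, 14:c2, 17:c3, 19:app, 21:app
edges: (8,3,l); (8,7,r); (10,8,l); (10,9,r); (19,14,r); (19,17,l); (21,19,r)


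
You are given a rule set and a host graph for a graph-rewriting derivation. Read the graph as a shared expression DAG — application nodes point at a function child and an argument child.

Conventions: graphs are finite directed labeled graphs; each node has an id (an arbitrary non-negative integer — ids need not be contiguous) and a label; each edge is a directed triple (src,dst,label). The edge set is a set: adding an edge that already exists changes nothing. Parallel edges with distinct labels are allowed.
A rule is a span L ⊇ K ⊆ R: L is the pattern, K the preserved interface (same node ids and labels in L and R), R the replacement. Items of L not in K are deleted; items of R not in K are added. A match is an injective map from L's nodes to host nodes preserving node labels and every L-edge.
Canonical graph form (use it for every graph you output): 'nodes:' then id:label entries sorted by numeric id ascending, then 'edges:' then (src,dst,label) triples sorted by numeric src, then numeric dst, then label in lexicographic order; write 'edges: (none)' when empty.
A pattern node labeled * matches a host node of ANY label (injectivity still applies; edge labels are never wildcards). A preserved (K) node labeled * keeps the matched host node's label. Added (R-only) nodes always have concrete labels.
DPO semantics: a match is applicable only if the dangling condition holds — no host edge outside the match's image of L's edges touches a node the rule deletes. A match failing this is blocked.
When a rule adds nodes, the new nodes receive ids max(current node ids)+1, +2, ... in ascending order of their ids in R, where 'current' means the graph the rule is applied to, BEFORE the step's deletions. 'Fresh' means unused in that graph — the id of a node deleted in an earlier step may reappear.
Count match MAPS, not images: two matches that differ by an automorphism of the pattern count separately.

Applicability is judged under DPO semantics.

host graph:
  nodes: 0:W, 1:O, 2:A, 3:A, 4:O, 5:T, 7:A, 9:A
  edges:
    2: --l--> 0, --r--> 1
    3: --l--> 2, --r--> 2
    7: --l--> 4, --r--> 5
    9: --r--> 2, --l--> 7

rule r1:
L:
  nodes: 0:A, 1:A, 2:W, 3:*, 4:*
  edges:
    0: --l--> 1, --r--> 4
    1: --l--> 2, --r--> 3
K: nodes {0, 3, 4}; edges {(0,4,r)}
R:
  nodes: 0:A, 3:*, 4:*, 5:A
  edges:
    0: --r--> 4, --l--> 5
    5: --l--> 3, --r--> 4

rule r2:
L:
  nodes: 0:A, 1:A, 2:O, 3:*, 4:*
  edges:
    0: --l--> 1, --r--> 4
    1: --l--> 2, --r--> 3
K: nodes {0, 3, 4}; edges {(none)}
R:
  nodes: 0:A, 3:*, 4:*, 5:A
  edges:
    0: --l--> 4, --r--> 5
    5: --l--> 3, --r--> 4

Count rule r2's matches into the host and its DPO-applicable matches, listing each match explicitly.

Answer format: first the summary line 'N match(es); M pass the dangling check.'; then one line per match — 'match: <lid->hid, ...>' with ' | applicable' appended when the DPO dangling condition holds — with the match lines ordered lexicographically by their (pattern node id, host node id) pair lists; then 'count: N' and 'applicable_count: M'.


1 match(es); 1 pass the dangling check.
match: 0->9, 1->7, 2->4, 3->5, 4->2 | applicable
count: 1
applicable_count: 1


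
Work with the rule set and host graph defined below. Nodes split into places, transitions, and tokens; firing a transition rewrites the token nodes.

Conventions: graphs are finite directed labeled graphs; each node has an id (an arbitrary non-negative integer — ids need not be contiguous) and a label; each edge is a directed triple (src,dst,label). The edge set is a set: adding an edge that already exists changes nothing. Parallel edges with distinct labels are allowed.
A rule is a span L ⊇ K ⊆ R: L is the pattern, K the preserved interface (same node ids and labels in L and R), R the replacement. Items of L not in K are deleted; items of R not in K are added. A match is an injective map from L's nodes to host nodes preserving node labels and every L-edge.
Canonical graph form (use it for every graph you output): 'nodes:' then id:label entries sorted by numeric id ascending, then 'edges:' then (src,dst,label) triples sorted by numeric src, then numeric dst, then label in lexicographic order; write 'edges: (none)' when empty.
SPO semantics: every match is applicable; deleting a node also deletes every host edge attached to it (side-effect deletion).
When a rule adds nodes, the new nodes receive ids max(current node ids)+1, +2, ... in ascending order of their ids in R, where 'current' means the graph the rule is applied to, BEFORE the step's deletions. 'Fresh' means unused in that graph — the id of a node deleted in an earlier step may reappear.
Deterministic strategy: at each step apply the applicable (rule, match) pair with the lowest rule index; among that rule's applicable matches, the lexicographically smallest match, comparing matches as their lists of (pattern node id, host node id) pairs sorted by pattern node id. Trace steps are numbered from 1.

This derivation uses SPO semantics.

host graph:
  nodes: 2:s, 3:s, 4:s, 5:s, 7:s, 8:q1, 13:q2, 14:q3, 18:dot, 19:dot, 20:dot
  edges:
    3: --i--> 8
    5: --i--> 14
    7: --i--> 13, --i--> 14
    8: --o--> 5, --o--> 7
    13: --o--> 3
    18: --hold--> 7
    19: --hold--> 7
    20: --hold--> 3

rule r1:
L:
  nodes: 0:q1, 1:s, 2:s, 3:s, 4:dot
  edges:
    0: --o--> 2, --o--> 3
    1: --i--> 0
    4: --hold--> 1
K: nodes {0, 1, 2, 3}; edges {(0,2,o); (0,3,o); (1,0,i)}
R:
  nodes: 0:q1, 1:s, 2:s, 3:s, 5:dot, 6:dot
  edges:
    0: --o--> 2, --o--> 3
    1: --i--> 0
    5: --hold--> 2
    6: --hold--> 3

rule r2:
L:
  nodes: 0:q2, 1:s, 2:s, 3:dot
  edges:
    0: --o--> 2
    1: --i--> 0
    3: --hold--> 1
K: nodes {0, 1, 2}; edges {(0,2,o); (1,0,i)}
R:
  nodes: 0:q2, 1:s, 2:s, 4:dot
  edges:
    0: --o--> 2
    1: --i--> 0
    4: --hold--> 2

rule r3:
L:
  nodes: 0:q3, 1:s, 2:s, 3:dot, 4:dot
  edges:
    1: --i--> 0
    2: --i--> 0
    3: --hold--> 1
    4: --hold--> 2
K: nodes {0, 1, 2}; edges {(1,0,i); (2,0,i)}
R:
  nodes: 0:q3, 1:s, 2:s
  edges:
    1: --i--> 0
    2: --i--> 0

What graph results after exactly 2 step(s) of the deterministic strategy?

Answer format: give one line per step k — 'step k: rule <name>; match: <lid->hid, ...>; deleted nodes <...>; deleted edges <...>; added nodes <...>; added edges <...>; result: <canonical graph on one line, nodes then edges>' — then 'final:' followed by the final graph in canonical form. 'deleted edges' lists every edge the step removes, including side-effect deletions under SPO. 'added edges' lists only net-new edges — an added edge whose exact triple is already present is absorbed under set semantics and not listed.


step 1: rule r1; match: 0->8, 1->3, 2->5, 3->7, 4->20; deleted nodes 20; deleted edges (20,3,hold); added nodes 21, 22; added edges (21,5,hold); (22,7,hold); result: nodes: 2:s, 3:s, 4:s, 5:s, 7:s, 8:q1, 13:q2, 14:q3, 18:dot, 19:dot, 21:dot, 22:dot edges: (3,8,i); (5,14,i); (7,13,i); (7,14,i); (8,5,o); (8,7,o); (13,3,o); (18,7,hold); (19,7,hold); (21,5,hold); (22,7,hold)
step 2: rule r2; match: 0->13, 1->7, 2->3, 3->18; deleted nodes 18; deleted edges (18,7,hold); added nodes 23; added edges (23,3,hold); result: nodes: 2:s, 3:s, 4:s, 5:s, 7:s, 8:q1, 13:q2, 14:q3, 19:dot, 21:dot, 22:dot, 23:dot edges: (3,8,i); (5,14,i); (7,13,i); (7,14,i); (8,5,o); (8,7,o); (13,3,o); (19,7,hold); (21,5,hold); (22,7,hold); (23,3,hold)
final:
nodes: 2:s, 3:s, 4:s, 5:s, 7:s, 8:q1, 13:q2, 14:q3, 19:dot, 21:dot, 22:dot, 23:dot
edges: (3,8,i); (5,14,i); (7,13,i); (7,14,i); (8,5,o); (8,7,o); (13,3,o); (19,7,hold); (21,5,hold); (22,7,hold); (23,3,hold)
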